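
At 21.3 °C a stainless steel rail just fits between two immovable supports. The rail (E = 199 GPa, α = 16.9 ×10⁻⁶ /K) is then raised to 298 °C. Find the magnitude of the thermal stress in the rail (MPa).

ΔT = 276.7 K. Constrained thermal stress σ = E·α·ΔT = 199.0×10³ MPa × 16.9×10⁻⁶ × 276.7 = 931 MPa (compressive).

931 MPa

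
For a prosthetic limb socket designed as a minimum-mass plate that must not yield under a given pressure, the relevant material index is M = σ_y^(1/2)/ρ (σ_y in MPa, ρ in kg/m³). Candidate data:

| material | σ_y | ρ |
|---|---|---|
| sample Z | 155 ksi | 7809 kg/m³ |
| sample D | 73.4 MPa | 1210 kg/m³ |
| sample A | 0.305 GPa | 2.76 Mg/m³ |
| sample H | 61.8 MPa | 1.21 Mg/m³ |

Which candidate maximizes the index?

In SI units:
  sample Z: σ_y = 1069 MPa, ρ = 7809 kg/m³
  sample D: σ_y = 73.40 MPa, ρ = 1210 kg/m³
  sample A: σ_y = 305.0 MPa, ρ = 2760 kg/m³
  sample H: σ_y = 61.80 MPa, ρ = 1210 kg/m³
  sample D: M = 7.08×10⁻³
  sample H: M = 6.50×10⁻³
  sample A: M = 6.33×10⁻³
  sample Z: M = 4.19×10⁻³
Sample D ranks first.

sample D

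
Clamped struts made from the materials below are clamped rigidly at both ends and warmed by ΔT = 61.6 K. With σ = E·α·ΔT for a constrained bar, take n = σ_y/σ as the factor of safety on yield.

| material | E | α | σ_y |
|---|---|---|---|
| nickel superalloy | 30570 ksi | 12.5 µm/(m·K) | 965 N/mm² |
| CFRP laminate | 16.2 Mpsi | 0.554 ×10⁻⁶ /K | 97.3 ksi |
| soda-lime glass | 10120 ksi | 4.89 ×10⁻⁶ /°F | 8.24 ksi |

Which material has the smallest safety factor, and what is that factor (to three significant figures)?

Converting E to GPa, α to ×10⁻⁶/K, σ_y to MPa, then σ and n for each:
  nickel superalloy: E = 210.8, α = 12.5, σ_y = 965.0 → σ = 162 MPa, n = 5.95
  CFRP laminate: E = 111.7, α = 0.554, σ_y = 670.9 → σ = 3.81 MPa, n = 176
  soda-lime glass: E = 69.77, α = 8.80, σ_y = 56.81 → σ = 37.8 MPa, n = 1.50
The minimum is soda-lime glass at n = 1.50.

soda-lime glass, n = 1.50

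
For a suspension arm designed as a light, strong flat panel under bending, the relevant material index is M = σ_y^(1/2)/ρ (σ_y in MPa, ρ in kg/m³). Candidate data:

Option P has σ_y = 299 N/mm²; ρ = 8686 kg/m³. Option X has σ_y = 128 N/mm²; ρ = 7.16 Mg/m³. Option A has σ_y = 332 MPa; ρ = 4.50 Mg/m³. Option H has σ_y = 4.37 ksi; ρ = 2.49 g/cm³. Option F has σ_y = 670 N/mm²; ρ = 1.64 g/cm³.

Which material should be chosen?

option F

After converting to SI:
  option P: σ_y = 299.0 MPa, ρ = 8686 kg/m³
  option X: σ_y = 128.0 MPa, ρ = 7160 kg/m³
  option A: σ_y = 332.0 MPa, ρ = 4500 kg/m³
  option H: σ_y = 30.13 MPa, ρ = 2490 kg/m³
  option F: σ_y = 670.0 MPa, ρ = 1640 kg/m³
  option F: M = 15.8×10⁻³
  option A: M = 4.05×10⁻³
  option H: M = 2.20×10⁻³
  option P: M = 1.99×10⁻³
  option X: M = 1.58×10⁻³
Option F ranks first.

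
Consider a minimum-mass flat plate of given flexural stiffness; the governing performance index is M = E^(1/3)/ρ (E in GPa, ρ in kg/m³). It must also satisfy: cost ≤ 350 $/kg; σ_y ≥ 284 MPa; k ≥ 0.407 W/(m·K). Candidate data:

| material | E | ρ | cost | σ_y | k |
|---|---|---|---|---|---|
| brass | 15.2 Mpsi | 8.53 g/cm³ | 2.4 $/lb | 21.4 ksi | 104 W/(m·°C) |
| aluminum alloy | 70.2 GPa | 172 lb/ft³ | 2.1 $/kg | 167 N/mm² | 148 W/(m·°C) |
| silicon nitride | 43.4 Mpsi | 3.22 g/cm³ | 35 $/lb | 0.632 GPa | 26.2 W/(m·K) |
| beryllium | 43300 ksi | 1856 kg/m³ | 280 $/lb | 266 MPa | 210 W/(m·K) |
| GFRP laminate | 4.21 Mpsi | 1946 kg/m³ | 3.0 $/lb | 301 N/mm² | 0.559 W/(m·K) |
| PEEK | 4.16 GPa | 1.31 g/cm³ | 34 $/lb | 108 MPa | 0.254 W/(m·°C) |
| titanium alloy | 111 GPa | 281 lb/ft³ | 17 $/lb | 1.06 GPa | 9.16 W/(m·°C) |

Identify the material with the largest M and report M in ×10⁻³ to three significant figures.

silicon nitride, M = 2.08×10⁻³

Screen on constraints: cost ≤ 350 $/kg; σ_y ≥ 284 MPa; k ≥ 0.407 W/(m·K). Survivors: silicon nitride, GFRP laminate, titanium alloy.
In SI units:
  silicon nitride: E = 299.2 GPa, ρ = 3220 kg/m³
  GFRP laminate: E = 29.03 GPa, ρ = 1946 kg/m³
  titanium alloy: E = 111.0 GPa, ρ = 4501 kg/m³
  silicon nitride: M = 2.08×10⁻³
  GFRP laminate: M = 1.58×10⁻³
  titanium alloy: M = 1.07×10⁻³
The maximum is for silicon nitride.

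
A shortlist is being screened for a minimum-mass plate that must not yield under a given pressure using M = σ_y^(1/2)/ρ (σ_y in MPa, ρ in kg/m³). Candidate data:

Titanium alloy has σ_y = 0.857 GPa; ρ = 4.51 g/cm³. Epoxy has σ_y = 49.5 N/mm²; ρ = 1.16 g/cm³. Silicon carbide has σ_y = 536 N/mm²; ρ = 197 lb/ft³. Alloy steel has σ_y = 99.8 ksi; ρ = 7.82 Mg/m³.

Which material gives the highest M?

silicon carbide

After converting to SI:
  titanium alloy: σ_y = 857.0 MPa, ρ = 4510 kg/m³
  epoxy: σ_y = 49.50 MPa, ρ = 1160 kg/m³
  silicon carbide: σ_y = 536.0 MPa, ρ = 3156 kg/m³
  alloy steel: σ_y = 688.1 MPa, ρ = 7820 kg/m³
  silicon carbide: M = 7.34×10⁻³
  titanium alloy: M = 6.49×10⁻³
  epoxy: M = 6.07×10⁻³
  alloy steel: M = 3.35×10⁻³
Silicon carbide has the largest M.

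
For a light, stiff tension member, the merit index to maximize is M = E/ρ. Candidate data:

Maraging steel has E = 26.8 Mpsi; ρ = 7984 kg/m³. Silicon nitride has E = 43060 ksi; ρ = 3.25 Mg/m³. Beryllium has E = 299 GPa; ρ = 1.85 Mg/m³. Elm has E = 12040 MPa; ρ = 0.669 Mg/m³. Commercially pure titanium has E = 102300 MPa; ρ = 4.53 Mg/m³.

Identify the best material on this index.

Normalizing units and computing the index:
  maraging steel: E = 184.8 GPa, ρ = 7984 kg/m³
  silicon nitride: E = 296.9 GPa, ρ = 3250 kg/m³
  beryllium: E = 299.0 GPa, ρ = 1850 kg/m³
  elm: E = 12.04 GPa, ρ = 669.0 kg/m³
  commercially pure titanium: E = 102.3 GPa, ρ = 4530 kg/m³
  beryllium: M = 162 MN·m/kg
  silicon nitride: M = 91.4 MN·m/kg
  maraging steel: M = 23.1 MN·m/kg
  commercially pure titanium: M = 22.6 MN·m/kg
  elm: M = 18.0 MN·m/kg
The maximum is for beryllium.

beryllium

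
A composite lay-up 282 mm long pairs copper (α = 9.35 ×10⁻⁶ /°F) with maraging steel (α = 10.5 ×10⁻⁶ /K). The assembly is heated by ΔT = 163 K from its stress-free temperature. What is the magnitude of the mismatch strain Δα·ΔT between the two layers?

copper: α = 9.35×10⁻⁶/°F × 9/5 = 16.8×10⁻⁶/K.
Δα = |16.8 − 10.5|×10⁻⁶/K = 6.33×10⁻⁶/K.
Mismatch strain = Δα·ΔT = 6.33×10⁻⁶ × 163.0 = 1.03×10⁻³.

1.03×10⁻³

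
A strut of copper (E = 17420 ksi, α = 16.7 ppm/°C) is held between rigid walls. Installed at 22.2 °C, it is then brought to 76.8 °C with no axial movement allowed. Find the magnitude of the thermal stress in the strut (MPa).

110 MPa

E = 17420 ksi = 120.1 GPa.
ΔT = 54.60 K. Constrained thermal stress σ = E·α·ΔT = 120.1×10³ MPa × 16.7×10⁻⁶ × 54.60 = 110 MPa (compressive).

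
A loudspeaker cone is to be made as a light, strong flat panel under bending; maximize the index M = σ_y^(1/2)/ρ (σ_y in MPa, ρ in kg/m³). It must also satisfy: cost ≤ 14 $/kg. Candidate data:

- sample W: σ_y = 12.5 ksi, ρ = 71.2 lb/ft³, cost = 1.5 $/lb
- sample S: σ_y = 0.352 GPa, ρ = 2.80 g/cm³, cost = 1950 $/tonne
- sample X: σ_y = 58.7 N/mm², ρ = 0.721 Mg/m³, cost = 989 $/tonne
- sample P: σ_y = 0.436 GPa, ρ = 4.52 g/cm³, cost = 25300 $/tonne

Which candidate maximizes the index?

sample X

Screen on constraints: cost ≤ 14 $/kg. Survivors: sample W, sample S, sample X.
Putting every candidate on a common basis:
  sample W: σ_y = 86.18 MPa, ρ = 1141 kg/m³
  sample S: σ_y = 352.0 MPa, ρ = 2800 kg/m³
  sample X: σ_y = 58.70 MPa, ρ = 721.0 kg/m³
  sample X: M = 10.6×10⁻³
  sample W: M = 8.14×10⁻³
  sample S: M = 6.70×10⁻³
The maximum is for sample X.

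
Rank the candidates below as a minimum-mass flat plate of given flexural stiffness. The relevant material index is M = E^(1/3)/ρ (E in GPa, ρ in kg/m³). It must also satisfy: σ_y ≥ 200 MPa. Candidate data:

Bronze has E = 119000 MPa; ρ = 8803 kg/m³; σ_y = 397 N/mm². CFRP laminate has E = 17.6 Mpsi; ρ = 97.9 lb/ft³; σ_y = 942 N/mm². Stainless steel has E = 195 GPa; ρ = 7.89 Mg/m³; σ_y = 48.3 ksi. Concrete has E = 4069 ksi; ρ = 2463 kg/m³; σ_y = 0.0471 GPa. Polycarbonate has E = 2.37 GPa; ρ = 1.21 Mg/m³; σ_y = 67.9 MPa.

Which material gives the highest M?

Screen on constraints: σ_y ≥ 200 MPa. Survivors: bronze, CFRP laminate, stainless steel.
In SI units:
  bronze: E = 119.0 GPa, ρ = 8803 kg/m³
  CFRP laminate: E = 121.3 GPa, ρ = 1568 kg/m³
  stainless steel: E = 195.0 GPa, ρ = 7890 kg/m³
  CFRP laminate: M = 3.16×10⁻³
  stainless steel: M = 0.735×10⁻³
  bronze: M = 0.559×10⁻³
The maximum is for CFRP laminate.

CFRP laminate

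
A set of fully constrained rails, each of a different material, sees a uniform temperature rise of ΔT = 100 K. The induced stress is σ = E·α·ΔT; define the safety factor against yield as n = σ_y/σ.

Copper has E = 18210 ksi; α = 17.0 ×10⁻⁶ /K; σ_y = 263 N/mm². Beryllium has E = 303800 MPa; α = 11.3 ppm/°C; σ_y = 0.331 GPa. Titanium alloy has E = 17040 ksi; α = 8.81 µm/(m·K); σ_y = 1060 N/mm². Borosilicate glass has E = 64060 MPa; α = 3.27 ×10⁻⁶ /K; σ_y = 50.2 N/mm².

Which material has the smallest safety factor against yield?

beryllium

Converting E to GPa, α to ×10⁻⁶/K, σ_y to MPa, then σ and n for each:
  copper: E = 125.6, α = 17.0, σ_y = 263.0 → σ = 213 MPa, n = 1.23
  beryllium: E = 303.8, α = 11.3, σ_y = 331.0 → σ = 343 MPa, n = 0.964
  titanium alloy: E = 117.5, α = 8.81, σ_y = 1060 → σ = 104 MPa, n = 10.2
  borosilicate glass: E = 64.06, α = 3.27, σ_y = 50.20 → σ = 20.9 MPa, n = 2.40
Beryllium has the lowest safety factor, n = 0.964.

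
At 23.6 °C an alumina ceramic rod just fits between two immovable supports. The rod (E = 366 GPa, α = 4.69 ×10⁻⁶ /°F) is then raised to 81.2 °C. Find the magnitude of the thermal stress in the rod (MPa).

α = 4.69×10⁻⁶/°F × 9/5 = 8.44×10⁻⁶/K.
ΔT = 57.60 K. Constrained thermal stress σ = E·α·ΔT = 366.0×10³ MPa × 8.44×10⁻⁶ × 57.60 = 178 MPa (compressive).

178 MPa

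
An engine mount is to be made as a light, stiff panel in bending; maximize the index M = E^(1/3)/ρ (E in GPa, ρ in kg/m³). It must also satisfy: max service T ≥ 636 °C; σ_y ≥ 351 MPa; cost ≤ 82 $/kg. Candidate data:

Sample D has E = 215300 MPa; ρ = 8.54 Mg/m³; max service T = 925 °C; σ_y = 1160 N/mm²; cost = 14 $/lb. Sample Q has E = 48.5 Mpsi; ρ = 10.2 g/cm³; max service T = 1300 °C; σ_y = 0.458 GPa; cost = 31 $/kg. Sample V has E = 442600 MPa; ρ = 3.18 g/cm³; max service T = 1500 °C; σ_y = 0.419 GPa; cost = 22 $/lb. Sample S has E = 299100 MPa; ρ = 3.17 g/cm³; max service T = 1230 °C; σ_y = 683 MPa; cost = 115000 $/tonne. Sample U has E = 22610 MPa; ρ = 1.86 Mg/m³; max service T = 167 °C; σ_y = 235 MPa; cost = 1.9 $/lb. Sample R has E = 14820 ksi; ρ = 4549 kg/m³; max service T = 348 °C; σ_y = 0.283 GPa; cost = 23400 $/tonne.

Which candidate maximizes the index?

Screen on constraints: max service T ≥ 636 °C; σ_y ≥ 351 MPa; cost ≤ 82 $/kg. Survivors: sample D, sample Q, sample V.
Normalizing units and computing the index:
  sample D: E = 215.3 GPa, ρ = 8540 kg/m³
  sample Q: E = 334.4 GPa, ρ = 10200 kg/m³
  sample V: E = 442.6 GPa, ρ = 3180 kg/m³
  sample V: M = 2.40×10⁻³
  sample D: M = 0.702×10⁻³
  sample Q: M = 0.680×10⁻³
Highest index: sample V.

sample V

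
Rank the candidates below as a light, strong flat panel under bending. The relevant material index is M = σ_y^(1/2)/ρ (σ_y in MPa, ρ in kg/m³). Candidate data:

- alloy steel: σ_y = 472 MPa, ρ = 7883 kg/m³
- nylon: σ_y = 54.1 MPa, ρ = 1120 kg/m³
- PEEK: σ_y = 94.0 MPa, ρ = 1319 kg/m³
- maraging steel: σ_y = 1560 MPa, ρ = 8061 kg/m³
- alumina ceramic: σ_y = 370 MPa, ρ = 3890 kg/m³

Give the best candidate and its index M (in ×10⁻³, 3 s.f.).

Computing M directly (units already consistent):
  PEEK: M = 7.35×10⁻³
  nylon: M = 6.57×10⁻³
  alumina ceramic: M = 4.94×10⁻³
  maraging steel: M = 4.90×10⁻³
  alloy steel: M = 2.76×10⁻³
PEEK has the largest M.

PEEK, M = 7.35×10⁻³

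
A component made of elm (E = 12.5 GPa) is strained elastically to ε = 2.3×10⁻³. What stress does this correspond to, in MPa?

28.8 MPa

σ = E·ε = 12500 MPa × 2.3×10⁻³ = 28.8 MPa.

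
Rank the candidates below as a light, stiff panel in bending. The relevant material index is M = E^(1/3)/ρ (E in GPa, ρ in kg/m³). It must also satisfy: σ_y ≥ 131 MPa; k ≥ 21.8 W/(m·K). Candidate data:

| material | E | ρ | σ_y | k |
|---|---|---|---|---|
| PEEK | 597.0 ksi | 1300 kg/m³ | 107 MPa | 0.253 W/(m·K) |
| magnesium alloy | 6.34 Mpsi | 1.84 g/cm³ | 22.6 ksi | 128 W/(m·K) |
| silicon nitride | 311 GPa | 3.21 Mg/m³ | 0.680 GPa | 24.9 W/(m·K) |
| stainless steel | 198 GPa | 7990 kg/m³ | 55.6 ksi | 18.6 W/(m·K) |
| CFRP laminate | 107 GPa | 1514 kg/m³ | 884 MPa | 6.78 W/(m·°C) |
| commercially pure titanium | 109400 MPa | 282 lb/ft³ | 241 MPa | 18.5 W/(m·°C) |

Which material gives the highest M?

Screen on constraints: σ_y ≥ 131 MPa; k ≥ 21.8 W/(m·K). Survivors: magnesium alloy, silicon nitride.
Normalizing units and computing the index:
  magnesium alloy: E = 43.71 GPa, ρ = 1840 kg/m³
  silicon nitride: E = 311.0 GPa, ρ = 3210 kg/m³
  silicon nitride: M = 2.11×10⁻³
  magnesium alloy: M = 1.91×10⁻³
The maximum is for silicon nitride.

silicon nitride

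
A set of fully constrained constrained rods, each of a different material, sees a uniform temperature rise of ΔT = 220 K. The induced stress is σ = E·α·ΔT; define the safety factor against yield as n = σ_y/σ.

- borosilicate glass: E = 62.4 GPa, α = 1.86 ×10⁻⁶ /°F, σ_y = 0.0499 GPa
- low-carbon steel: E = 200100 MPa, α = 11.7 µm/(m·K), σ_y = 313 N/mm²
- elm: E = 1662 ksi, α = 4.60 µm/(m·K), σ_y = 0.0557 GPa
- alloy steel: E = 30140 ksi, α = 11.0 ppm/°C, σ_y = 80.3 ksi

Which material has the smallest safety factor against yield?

low-carbon steel

Per material, after unit conversion:
  borosilicate glass: E = 62.40, α = 3.35, σ_y = 49.90 → σ = 46.0 MPa, n = 1.09
  low-carbon steel: E = 200.1, α = 11.7, σ_y = 313.0 → σ = 515 MPa, n = 0.608
  elm: E = 11.46, α = 4.60, σ_y = 55.70 → σ = 11.6 MPa, n = 4.80
  alloy steel: E = 207.8, α = 11.0, σ_y = 553.6 → σ = 503 MPa, n = 1.10
Smallest n: low-carbon steel with n = 0.608.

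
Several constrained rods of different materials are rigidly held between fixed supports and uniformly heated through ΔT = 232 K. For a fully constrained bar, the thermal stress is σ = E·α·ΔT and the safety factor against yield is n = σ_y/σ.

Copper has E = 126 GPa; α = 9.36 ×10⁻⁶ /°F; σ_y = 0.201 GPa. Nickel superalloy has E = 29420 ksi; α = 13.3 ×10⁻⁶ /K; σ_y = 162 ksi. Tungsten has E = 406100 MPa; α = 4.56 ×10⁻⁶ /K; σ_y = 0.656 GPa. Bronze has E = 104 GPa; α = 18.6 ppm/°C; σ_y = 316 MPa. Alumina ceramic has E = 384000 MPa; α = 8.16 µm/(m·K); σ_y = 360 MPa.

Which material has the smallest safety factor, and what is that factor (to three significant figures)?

With everything in SI (GPa, ×10⁻⁶/K, MPa):
  copper: E = 126.0, α = 16.8, σ_y = 201.0 → σ = 493 MPa, n = 0.408
  nickel superalloy: E = 202.8, α = 13.3, σ_y = 1117 → σ = 626 MPa, n = 1.78
  tungsten: E = 406.1, α = 4.56, σ_y = 656.0 → σ = 430 MPa, n = 1.53
  bronze: E = 104.0, α = 18.6, σ_y = 316.0 → σ = 449 MPa, n = 0.704
  alumina ceramic: E = 384.0, α = 8.16, σ_y = 360.0 → σ = 727 MPa, n = 0.495
Copper has the lowest safety factor, n = 0.408.

copper, n = 0.408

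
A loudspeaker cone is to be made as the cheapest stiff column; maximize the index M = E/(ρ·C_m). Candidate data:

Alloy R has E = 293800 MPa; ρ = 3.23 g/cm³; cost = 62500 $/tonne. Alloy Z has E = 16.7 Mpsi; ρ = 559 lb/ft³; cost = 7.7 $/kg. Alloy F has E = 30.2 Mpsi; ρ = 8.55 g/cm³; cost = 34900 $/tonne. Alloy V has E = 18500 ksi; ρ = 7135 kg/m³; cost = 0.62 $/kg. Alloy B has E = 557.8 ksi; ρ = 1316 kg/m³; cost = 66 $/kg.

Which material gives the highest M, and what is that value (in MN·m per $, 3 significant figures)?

alloy V, M = 28.8 MN·m per $

Normalizing units and computing the index:
  alloy R: E = 293.8 GPa, ρ = 3230 kg/m³, cost = 62.50 $/kg
  alloy Z: E = 115.1 GPa, ρ = 8954 kg/m³, cost = 7.700 $/kg
  alloy F: E = 208.2 GPa, ρ = 8550 kg/m³, cost = 34.90 $/kg
  alloy V: E = 127.6 GPa, ρ = 7135 kg/m³, cost = 0.6200 $/kg
  alloy B: E = 3.846 GPa, ρ = 1316 kg/m³, cost = 66.00 $/kg
  alloy V: M = 28.8 MN·m per $
  alloy Z: M = 1.67 MN·m per $
  alloy R: M = 1.46 MN·m per $
  alloy F: M = 0.698 MN·m per $
  alloy B: M = 0.0443 MN·m per $
Alloy V ranks first.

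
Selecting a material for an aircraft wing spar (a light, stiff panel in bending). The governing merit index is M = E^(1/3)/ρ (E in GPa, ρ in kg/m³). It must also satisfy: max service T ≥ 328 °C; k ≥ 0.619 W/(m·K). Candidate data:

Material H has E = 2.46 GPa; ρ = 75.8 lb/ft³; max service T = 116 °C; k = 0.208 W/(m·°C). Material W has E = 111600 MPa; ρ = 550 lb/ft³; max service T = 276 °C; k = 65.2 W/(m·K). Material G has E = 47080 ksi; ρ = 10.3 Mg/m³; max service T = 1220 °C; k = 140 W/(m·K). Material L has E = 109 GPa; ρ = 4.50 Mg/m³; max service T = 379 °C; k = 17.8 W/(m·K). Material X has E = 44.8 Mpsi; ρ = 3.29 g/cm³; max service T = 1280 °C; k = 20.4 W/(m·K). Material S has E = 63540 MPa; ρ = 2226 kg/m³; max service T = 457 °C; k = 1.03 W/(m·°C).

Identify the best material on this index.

material X

Screen on constraints: max service T ≥ 328 °C; k ≥ 0.619 W/(m·K). Survivors: material G, material L, material X, material S.
In SI units:
  material G: E = 324.6 GPa, ρ = 10300 kg/m³
  material L: E = 109.0 GPa, ρ = 4500 kg/m³
  material X: E = 308.9 GPa, ρ = 3290 kg/m³
  material S: E = 63.54 GPa, ρ = 2226 kg/m³
  material X: M = 2.05×10⁻³
  material S: M = 1.79×10⁻³
  material L: M = 1.06×10⁻³
  material G: M = 0.667×10⁻³
Highest index: material X.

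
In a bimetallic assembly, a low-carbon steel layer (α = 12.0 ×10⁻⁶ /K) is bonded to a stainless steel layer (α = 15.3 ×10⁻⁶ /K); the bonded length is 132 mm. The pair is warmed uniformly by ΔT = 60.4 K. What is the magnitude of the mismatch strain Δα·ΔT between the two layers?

Δα = |12.0 − 15.3|×10⁻⁶/K = 3.30×10⁻⁶/K.
Mismatch strain = Δα·ΔT = 3.30×10⁻⁶ × 60.4 = 1.99×10⁻⁴.

1.99×10⁻⁴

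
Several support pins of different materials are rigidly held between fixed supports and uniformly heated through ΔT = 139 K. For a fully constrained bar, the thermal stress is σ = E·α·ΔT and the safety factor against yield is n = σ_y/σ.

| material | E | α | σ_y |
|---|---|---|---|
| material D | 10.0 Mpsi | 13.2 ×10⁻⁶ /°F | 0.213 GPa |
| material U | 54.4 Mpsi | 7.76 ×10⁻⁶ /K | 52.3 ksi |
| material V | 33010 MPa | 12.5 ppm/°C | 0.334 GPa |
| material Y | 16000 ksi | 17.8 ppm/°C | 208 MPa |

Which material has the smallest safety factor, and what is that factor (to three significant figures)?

material Y, n = 0.762

In consistent units (E in GPa, α in ×10⁻⁶/K, σ_y in MPa):
  material D: E = 68.95, α = 23.8, σ_y = 213.0 → σ = 228 MPa, n = 0.935
  material U: E = 375.1, α = 7.76, σ_y = 360.6 → σ = 405 MPa, n = 0.891
  material V: E = 33.01, α = 12.5, σ_y = 334.0 → σ = 57.4 MPa, n = 5.82
  material Y: E = 110.3, α = 17.8, σ_y = 208.0 → σ = 273 MPa, n = 0.762
Material Y has the lowest safety factor, n = 0.762.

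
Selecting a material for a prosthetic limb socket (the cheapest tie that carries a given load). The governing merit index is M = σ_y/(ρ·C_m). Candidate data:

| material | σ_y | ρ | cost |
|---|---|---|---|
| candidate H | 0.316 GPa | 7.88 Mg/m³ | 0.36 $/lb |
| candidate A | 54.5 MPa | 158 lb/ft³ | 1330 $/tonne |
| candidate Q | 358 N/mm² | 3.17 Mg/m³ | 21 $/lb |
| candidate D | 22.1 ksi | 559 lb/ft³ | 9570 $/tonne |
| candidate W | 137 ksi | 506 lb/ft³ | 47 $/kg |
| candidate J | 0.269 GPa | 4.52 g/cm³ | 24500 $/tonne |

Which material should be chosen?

After converting to SI:
  candidate H: σ_y = 316.0 MPa, ρ = 7880 kg/m³, cost = 0.7937 $/kg
  candidate A: σ_y = 54.50 MPa, ρ = 2531 kg/m³, cost = 1.330 $/kg
  candidate Q: σ_y = 358.0 MPa, ρ = 3170 kg/m³, cost = 46.30 $/kg
  candidate D: σ_y = 152.4 MPa, ρ = 8954 kg/m³, cost = 9.570 $/kg
  candidate W: σ_y = 944.6 MPa, ρ = 8105 kg/m³, cost = 47.00 $/kg
  candidate J: σ_y = 269.0 MPa, ρ = 4520 kg/m³, cost = 24.50 $/kg
  candidate H: M = 50.5 kN·m per $
  candidate A: M = 16.2 kN·m per $
  candidate W: M = 2.48 kN·m per $
  candidate Q: M = 2.44 kN·m per $
  candidate J: M = 2.43 kN·m per $
  candidate D: M = 1.78 kN·m per $
The maximum is for candidate H.

candidate H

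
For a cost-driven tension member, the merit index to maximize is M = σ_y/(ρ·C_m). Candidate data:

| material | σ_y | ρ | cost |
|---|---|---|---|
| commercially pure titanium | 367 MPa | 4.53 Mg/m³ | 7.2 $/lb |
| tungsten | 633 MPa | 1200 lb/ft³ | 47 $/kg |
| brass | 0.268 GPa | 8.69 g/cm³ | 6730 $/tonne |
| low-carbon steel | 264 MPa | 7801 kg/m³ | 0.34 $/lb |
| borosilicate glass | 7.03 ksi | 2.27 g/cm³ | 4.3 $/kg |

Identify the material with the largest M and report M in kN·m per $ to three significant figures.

low-carbon steel, M = 45.1 kN·m per $

In SI units:
  commercially pure titanium: σ_y = 367.0 MPa, ρ = 4530 kg/m³, cost = 15.87 $/kg
  tungsten: σ_y = 633.0 MPa, ρ = 19220 kg/m³, cost = 47.00 $/kg
  brass: σ_y = 268.0 MPa, ρ = 8690 kg/m³, cost = 6.730 $/kg
  low-carbon steel: σ_y = 264.0 MPa, ρ = 7801 kg/m³, cost = 0.7496 $/kg
  borosilicate glass: σ_y = 48.47 MPa, ρ = 2270 kg/m³, cost = 4.300 $/kg
  low-carbon steel: M = 45.1 kN·m per $
  commercially pure titanium: M = 5.10 kN·m per $
  borosilicate glass: M = 4.97 kN·m per $
  brass: M = 4.58 kN·m per $
  tungsten: M = 0.701 kN·m per $
Low-carbon steel ranks first.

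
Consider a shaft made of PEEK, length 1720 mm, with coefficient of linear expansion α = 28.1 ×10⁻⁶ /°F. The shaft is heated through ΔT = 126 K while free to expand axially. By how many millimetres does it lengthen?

11.0 mm

Convert α: 28.1×10⁻⁶/°F × (9/5) = 50.6×10⁻⁶/K.
ΔL = α·L₀·ΔT = 50.6×10⁻⁶ × 1720 mm × 126.0 K = 11.0 mm.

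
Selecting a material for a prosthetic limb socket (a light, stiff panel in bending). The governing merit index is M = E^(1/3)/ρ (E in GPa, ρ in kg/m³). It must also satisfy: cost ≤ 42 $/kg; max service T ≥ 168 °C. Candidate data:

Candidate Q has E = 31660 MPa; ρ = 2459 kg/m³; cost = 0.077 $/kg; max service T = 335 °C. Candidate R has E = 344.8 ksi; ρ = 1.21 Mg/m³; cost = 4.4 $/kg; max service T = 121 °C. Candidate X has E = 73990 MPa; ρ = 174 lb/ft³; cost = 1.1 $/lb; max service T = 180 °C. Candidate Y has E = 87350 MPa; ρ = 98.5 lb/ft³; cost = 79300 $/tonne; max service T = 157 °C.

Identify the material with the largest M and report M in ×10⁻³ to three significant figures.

candidate X, M = 1.51×10⁻³

Screen on constraints: cost ≤ 42 $/kg; max service T ≥ 168 °C. Survivors: candidate Q, candidate X.
Convert each candidate to consistent units, then evaluate M:
  candidate Q: E = 31.66 GPa, ρ = 2459 kg/m³
  candidate X: E = 73.99 GPa, ρ = 2787 kg/m³
  candidate X: M = 1.51×10⁻³
  candidate Q: M = 1.29×10⁻³
Highest index: candidate X.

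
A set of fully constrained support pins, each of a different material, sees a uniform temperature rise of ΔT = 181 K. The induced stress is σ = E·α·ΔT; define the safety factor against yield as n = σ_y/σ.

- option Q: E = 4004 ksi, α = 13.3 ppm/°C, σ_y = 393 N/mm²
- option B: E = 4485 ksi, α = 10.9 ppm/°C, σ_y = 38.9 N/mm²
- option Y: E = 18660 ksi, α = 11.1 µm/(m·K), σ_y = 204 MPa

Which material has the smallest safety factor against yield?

Per material, after unit conversion:
  option Q: E = 27.61, α = 13.3, σ_y = 393.0 → σ = 66.5 MPa, n = 5.91
  option B: E = 30.92, α = 10.9, σ_y = 38.90 → σ = 61.0 MPa, n = 0.638
  option Y: E = 128.7, α = 11.1, σ_y = 204.0 → σ = 258 MPa, n = 0.789
Smallest n: option B with n = 0.638.

option B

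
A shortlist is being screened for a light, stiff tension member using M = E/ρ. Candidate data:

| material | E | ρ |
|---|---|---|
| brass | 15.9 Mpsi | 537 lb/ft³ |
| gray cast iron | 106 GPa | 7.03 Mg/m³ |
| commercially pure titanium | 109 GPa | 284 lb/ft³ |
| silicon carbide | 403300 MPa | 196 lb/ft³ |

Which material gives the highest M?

After converting to SI:
  brass: E = 109.6 GPa, ρ = 8602 kg/m³
  gray cast iron: E = 106.0 GPa, ρ = 7030 kg/m³
  commercially pure titanium: E = 109.0 GPa, ρ = 4549 kg/m³
  silicon carbide: E = 403.3 GPa, ρ = 3140 kg/m³
  silicon carbide: M = 128 MN·m/kg
  commercially pure titanium: M = 24.0 MN·m/kg
  gray cast iron: M = 15.1 MN·m/kg
  brass: M = 12.7 MN·m/kg
Silicon carbide has the largest M.

silicon carbide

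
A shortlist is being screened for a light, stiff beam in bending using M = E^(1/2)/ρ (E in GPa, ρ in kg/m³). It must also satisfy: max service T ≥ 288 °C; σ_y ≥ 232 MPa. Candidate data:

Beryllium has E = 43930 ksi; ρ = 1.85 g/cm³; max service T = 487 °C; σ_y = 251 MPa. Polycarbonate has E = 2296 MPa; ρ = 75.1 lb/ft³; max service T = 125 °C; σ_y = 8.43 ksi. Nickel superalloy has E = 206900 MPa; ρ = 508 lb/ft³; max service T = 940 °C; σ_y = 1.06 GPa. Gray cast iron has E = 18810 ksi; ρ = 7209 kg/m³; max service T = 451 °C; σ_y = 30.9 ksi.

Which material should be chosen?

beryllium

Screen on constraints: max service T ≥ 288 °C; σ_y ≥ 232 MPa. Survivors: beryllium, nickel superalloy.
Normalizing units and computing the index:
  beryllium: E = 302.9 GPa, ρ = 1850 kg/m³
  nickel superalloy: E = 206.9 GPa, ρ = 8137 kg/m³
  beryllium: M = 9.41×10⁻³
  nickel superalloy: M = 1.77×10⁻³
The maximum is for beryllium.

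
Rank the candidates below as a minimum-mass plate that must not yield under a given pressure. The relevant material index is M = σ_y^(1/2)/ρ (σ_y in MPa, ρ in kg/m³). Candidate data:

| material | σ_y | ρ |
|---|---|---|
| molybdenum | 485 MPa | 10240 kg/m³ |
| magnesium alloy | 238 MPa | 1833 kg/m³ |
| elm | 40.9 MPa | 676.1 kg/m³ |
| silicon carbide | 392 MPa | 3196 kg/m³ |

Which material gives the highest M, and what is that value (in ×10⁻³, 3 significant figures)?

Evaluate M for each candidate:
  elm: M = 9.46×10⁻³
  magnesium alloy: M = 8.42×10⁻³
  silicon carbide: M = 6.19×10⁻³
  molybdenum: M = 2.15×10⁻³
Elm has the largest M.

elm, M = 9.46×10⁻³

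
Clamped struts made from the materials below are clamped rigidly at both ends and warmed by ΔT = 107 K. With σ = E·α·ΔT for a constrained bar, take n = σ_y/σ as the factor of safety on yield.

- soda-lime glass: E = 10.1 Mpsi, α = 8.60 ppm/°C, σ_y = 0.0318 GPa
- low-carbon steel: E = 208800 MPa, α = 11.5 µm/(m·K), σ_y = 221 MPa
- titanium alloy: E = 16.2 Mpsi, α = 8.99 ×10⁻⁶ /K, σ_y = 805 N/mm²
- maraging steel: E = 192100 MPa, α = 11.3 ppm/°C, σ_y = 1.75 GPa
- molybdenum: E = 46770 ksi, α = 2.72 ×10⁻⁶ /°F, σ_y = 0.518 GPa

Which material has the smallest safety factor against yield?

Converting E to GPa, α to ×10⁻⁶/K, σ_y to MPa, then σ and n for each:
  soda-lime glass: E = 69.64, α = 8.60, σ_y = 31.80 → σ = 64.1 MPa, n = 0.496
  low-carbon steel: E = 208.8, α = 11.5, σ_y = 221.0 → σ = 257 MPa, n = 0.860
  titanium alloy: E = 111.7, α = 8.99, σ_y = 805.0 → σ = 107 MPa, n = 7.49
  maraging steel: E = 192.1, α = 11.3, σ_y = 1750 → σ = 232 MPa, n = 7.53
  molybdenum: E = 322.5, α = 4.90, σ_y = 518.0 → σ = 169 MPa, n = 3.07
Smallest n: soda-lime glass with n = 0.496.

soda-lime glass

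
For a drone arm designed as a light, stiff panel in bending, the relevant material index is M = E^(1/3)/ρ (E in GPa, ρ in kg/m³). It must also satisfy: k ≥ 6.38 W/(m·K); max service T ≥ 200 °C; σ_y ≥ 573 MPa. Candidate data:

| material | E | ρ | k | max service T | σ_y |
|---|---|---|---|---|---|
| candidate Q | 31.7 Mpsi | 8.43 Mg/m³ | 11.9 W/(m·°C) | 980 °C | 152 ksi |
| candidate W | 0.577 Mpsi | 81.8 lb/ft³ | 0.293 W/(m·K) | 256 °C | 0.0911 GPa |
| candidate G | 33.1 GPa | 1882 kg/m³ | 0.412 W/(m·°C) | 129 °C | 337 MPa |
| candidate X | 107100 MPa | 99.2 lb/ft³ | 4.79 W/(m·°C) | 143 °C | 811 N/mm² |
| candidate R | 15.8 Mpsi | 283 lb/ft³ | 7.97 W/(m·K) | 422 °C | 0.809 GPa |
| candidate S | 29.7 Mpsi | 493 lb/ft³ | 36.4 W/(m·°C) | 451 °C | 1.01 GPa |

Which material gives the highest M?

candidate R

Screen on constraints: k ≥ 6.38 W/(m·K); max service T ≥ 200 °C; σ_y ≥ 573 MPa. Survivors: candidate Q, candidate R, candidate S.
In SI units:
  candidate Q: E = 218.6 GPa, ρ = 8430 kg/m³
  candidate R: E = 108.9 GPa, ρ = 4533 kg/m³
  candidate S: E = 204.8 GPa, ρ = 7897 kg/m³
  candidate R: M = 1.05×10⁻³
  candidate S: M = 0.746×10⁻³
  candidate Q: M = 0.715×10⁻³
Highest index: candidate R.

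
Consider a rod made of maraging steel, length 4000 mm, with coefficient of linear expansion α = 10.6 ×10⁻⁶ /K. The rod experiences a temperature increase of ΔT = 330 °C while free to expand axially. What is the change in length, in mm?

14.0 mm

ΔL = α·L₀·ΔT = 10.6×10⁻⁶ × 4000 mm × 330.0 K = 14.0 mm.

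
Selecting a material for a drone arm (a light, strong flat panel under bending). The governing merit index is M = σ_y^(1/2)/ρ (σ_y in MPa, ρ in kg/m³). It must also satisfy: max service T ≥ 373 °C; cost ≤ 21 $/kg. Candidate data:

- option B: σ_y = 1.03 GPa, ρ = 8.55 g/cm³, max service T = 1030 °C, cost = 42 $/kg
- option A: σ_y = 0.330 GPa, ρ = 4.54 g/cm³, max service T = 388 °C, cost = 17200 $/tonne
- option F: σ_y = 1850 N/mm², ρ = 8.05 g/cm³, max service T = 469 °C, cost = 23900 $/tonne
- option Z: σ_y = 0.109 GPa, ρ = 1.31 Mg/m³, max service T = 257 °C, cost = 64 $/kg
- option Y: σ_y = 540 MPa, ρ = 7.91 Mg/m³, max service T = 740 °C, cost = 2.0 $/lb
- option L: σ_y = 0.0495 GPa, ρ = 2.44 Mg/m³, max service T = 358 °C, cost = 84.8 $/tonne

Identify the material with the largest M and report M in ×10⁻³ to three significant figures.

Screen on constraints: max service T ≥ 373 °C; cost ≤ 21 $/kg. Survivors: option A, option Y.
After converting to SI:
  option A: σ_y = 330.0 MPa, ρ = 4540 kg/m³
  option Y: σ_y = 540.0 MPa, ρ = 7910 kg/m³
  option A: M = 4.00×10⁻³
  option Y: M = 2.94×10⁻³
Option A has the largest M.

option A, M = 4.00×10⁻³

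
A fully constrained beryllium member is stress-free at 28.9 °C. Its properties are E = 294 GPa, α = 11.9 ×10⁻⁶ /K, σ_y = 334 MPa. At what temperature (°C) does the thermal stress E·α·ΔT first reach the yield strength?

124 °C

E·α·ΔT = 334.0 MPa ⇒ ΔT = 334.0 / (294.0×10³ × 11.9×10⁻⁶) = 95.47 K.
T = 28.9 + 95.47 = 124.4 °C.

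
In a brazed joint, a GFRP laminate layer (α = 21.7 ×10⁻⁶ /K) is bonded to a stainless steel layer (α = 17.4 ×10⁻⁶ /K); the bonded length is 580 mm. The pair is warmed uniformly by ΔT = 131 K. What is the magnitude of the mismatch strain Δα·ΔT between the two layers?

5.63×10⁻⁴

Δα = |21.7 − 17.4|×10⁻⁶/K = 4.30×10⁻⁶/K.
Mismatch strain = Δα·ΔT = 4.30×10⁻⁶ × 131.0 = 5.63×10⁻⁴.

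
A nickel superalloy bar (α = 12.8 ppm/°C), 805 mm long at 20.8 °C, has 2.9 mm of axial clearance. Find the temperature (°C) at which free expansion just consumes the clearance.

302 °C

α·L₀·ΔT = 2.9 mm ⇒ ΔT = 2.9 / (12.8×10⁻⁶ × 805.0) = 281.4 K.
T = 20.8 + 281.4 = 302.2 °C.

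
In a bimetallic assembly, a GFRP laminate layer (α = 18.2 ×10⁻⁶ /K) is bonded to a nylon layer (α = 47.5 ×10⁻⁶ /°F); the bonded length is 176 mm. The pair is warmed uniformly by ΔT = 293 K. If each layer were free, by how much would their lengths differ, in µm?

nylon: α = 47.5×10⁻⁶/°F × 9/5 = 85.5×10⁻⁶/K.
Δα = |18.2 − 85.5|×10⁻⁶/K = 67.3×10⁻⁶/K.
ΔL_mismatch = Δα·L·ΔT = 67.3×10⁻⁶ × 176.0 mm × 293.0 K = 3470 µm.

3470 µm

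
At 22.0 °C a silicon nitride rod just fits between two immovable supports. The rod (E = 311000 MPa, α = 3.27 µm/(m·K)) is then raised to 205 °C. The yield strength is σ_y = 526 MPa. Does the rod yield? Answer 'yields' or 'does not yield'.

does not yield

E = 311000 MPa = 311.0 GPa.
ΔT = 183.0 K. Constrained thermal stress σ = E·α·ΔT = 311.0×10³ MPa × 3.27×10⁻⁶ × 183.0 = 186 MPa (compressive).
Compare to σ_y = 526 MPa: σ < σ_y, so it does not yield.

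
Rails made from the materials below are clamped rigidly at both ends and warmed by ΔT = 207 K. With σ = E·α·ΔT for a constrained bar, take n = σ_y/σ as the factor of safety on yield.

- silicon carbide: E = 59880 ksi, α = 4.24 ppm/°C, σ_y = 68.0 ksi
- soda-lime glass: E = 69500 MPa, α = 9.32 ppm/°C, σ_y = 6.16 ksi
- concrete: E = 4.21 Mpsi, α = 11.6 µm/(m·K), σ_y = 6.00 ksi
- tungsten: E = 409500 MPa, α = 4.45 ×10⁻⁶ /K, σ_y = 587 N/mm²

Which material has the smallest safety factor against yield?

soda-lime glass

With everything in SI (GPa, ×10⁻⁶/K, MPa):
  silicon carbide: E = 412.9, α = 4.24, σ_y = 468.8 → σ = 362 MPa, n = 1.29
  soda-lime glass: E = 69.50, α = 9.32, σ_y = 42.47 → σ = 134 MPa, n = 0.317
  concrete: E = 29.03, α = 11.6, σ_y = 41.37 → σ = 69.7 MPa, n = 0.594
  tungsten: E = 409.5, α = 4.45, σ_y = 587.0 → σ = 377 MPa, n = 1.56
Soda-lime glass has the lowest safety factor, n = 0.317.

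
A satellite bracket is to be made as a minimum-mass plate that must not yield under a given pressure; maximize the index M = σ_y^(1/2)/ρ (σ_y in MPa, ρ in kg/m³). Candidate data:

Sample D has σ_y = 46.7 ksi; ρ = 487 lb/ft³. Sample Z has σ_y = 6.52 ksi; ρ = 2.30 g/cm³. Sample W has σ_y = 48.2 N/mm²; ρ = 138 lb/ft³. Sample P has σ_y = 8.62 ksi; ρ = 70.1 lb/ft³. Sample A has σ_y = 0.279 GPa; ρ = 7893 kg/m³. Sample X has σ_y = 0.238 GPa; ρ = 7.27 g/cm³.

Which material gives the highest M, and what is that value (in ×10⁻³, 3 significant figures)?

sample P, M = 6.87×10⁻³

In SI units:
  sample D: σ_y = 322.0 MPa, ρ = 7801 kg/m³
  sample Z: σ_y = 44.95 MPa, ρ = 2300 kg/m³
  sample W: σ_y = 48.20 MPa, ρ = 2211 kg/m³
  sample P: σ_y = 59.43 MPa, ρ = 1123 kg/m³
  sample A: σ_y = 279.0 MPa, ρ = 7893 kg/m³
  sample X: σ_y = 238.0 MPa, ρ = 7270 kg/m³
  sample P: M = 6.87×10⁻³
  sample W: M = 3.14×10⁻³
  sample Z: M = 2.92×10⁻³
  sample D: M = 2.30×10⁻³
  sample X: M = 2.12×10⁻³
  sample A: M = 2.12×10⁻³
Highest index: sample P.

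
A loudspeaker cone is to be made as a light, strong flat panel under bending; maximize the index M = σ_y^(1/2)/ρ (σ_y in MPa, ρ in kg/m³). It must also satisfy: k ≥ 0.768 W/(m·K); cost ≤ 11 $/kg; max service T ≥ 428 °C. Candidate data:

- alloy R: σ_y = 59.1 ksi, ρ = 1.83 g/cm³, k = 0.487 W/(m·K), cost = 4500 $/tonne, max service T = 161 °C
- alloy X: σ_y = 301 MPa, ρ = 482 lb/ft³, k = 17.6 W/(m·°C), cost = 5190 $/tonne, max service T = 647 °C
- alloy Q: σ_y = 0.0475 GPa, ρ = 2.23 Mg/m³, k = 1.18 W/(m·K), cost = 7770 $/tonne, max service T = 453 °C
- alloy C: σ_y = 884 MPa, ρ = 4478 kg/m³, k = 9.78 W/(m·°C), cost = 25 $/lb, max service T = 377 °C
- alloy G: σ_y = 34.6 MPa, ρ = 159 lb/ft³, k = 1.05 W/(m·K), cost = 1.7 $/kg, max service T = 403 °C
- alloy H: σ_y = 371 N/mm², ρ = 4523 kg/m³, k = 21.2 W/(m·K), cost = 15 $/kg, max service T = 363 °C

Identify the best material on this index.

Screen on constraints: k ≥ 0.768 W/(m·K); cost ≤ 11 $/kg; max service T ≥ 428 °C. Survivors: alloy X, alloy Q.
In SI units:
  alloy X: σ_y = 301.0 MPa, ρ = 7721 kg/m³
  alloy Q: σ_y = 47.50 MPa, ρ = 2230 kg/m³
  alloy Q: M = 3.09×10⁻³
  alloy X: M = 2.25×10⁻³
Alloy Q ranks first.

alloy Q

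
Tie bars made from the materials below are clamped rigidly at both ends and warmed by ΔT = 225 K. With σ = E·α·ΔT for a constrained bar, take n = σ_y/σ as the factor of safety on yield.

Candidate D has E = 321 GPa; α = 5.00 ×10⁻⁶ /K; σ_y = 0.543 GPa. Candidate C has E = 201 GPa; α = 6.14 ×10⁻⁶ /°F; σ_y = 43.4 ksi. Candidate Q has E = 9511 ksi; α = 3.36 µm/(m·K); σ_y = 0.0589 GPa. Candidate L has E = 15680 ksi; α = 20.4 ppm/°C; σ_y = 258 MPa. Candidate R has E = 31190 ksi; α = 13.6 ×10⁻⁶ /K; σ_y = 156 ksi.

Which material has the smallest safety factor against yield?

candidate L

With everything in SI (GPa, ×10⁻⁶/K, MPa):
  candidate D: E = 321.0, α = 5.00, σ_y = 543.0 → σ = 361 MPa, n = 1.50
  candidate C: E = 201.0, α = 11.1, σ_y = 299.2 → σ = 500 MPa, n = 0.599
  candidate Q: E = 65.58, α = 3.36, σ_y = 58.90 → σ = 49.6 MPa, n = 1.19
  candidate L: E = 108.1, α = 20.4, σ_y = 258.0 → σ = 496 MPa, n = 0.520
  candidate R: E = 215.0, α = 13.6, σ_y = 1076 → σ = 658 MPa, n = 1.63
Smallest n: candidate L with n = 0.520.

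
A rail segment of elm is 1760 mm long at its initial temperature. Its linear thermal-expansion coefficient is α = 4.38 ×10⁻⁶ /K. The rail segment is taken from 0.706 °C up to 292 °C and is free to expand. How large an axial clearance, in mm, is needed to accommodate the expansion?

ΔT = 292 − 0.706 = 291.3 K.
ΔL = α·L₀·ΔT = 4.38×10⁻⁶ × 1760 mm × 291.3 K = 2.25 mm.

2.25 mm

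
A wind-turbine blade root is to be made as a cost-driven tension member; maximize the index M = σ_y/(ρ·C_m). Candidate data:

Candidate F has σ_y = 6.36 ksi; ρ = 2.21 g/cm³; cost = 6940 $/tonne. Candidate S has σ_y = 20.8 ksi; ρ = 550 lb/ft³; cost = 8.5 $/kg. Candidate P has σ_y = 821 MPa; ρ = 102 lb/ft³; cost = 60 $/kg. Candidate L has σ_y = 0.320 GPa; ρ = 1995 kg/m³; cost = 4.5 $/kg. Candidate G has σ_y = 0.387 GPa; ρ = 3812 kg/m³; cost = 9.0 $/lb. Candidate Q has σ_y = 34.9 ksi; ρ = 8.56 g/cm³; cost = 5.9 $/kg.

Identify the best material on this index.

candidate L

After converting to SI:
  candidate F: σ_y = 43.85 MPa, ρ = 2210 kg/m³, cost = 6.940 $/kg
  candidate S: σ_y = 143.4 MPa, ρ = 8810 kg/m³, cost = 8.500 $/kg
  candidate P: σ_y = 821.0 MPa, ρ = 1634 kg/m³, cost = 60.00 $/kg
  candidate L: σ_y = 320.0 MPa, ρ = 1995 kg/m³, cost = 4.500 $/kg
  candidate G: σ_y = 387.0 MPa, ρ = 3812 kg/m³, cost = 19.84 $/kg
  candidate Q: σ_y = 240.6 MPa, ρ = 8560 kg/m³, cost = 5.900 $/kg
  candidate L: M = 35.6 kN·m per $
  candidate P: M = 8.37 kN·m per $
  candidate G: M = 5.12 kN·m per $
  candidate Q: M = 4.76 kN·m per $
  candidate F: M = 2.86 kN·m per $
  candidate S: M = 1.92 kN·m per $
Candidate L ranks first.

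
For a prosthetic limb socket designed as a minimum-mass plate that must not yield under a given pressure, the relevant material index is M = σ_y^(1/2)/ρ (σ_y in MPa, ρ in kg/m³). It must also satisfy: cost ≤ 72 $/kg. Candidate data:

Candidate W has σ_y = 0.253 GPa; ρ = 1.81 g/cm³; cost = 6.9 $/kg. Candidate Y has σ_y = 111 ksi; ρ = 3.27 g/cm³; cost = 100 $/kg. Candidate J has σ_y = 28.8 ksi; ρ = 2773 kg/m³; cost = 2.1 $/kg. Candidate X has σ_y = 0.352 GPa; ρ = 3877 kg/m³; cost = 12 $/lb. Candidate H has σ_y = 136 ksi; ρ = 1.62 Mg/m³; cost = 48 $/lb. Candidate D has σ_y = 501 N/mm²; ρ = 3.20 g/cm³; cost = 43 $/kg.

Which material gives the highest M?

Screen on constraints: cost ≤ 72 $/kg. Survivors: candidate W, candidate J, candidate X, candidate D.
Putting every candidate on a common basis:
  candidate W: σ_y = 253.0 MPa, ρ = 1810 kg/m³
  candidate J: σ_y = 198.6 MPa, ρ = 2773 kg/m³
  candidate X: σ_y = 352.0 MPa, ρ = 3877 kg/m³
  candidate D: σ_y = 501.0 MPa, ρ = 3200 kg/m³
  candidate W: M = 8.79×10⁻³
  candidate D: M = 6.99×10⁻³
  candidate J: M = 5.08×10⁻³
  candidate X: M = 4.84×10⁻³
The maximum is for candidate W.

candidate W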